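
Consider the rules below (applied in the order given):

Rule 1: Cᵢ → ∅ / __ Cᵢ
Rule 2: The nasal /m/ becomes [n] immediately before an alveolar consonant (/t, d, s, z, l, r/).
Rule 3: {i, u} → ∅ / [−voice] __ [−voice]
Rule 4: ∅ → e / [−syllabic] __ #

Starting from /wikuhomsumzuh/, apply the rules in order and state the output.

wikhonsunzuhe

Rule 1 (degemination): no segment meets the environment; /wikuhomsumzuh/ is unchanged.
Rule 2 (nasal place assimilation): /m/ precedes the alveolar consonant /s/, so it assimilates in place to [n]. /m/ precedes the alveolar consonant /z/, so it assimilates in place to [n]. /wikuhomsumzuh/ → wikuhonsunzuh.
Rule 3 (high vowel syncope): /u/ is a high vowel flanked by voiceless consonants /k/ and /h/, so it deletes. /wikuhonsunzuh/ → wikhonsunzuh.
Rule 4 (final e-epenthesis): the form ends in the consonant /h/, so [e] is inserted word-finally. /wikhonsunzuh/ → wikhonsunzuhe.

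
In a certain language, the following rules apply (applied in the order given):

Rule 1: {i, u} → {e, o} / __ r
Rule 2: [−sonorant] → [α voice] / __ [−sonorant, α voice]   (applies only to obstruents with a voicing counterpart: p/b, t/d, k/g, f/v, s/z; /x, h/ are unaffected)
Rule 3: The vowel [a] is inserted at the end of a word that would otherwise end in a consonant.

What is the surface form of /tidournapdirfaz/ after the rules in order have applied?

Rule 1 (pre-rhotic lowering): /u/ is a high vowel immediately before /r/, so it lowers to [o]. /i/ is a high vowel immediately before /r/, so it lowers to [e]. /tidournapdirfaz/ → tidoornapderfaz.
Rule 2 (regressive voicing assimilation): /p/ precedes the voiced obstruent /d/, so it voices to [b] by assimilation. /tidoornapderfaz/ → tidoornabderfaz.
Rule 3 (final a-epenthesis): the form ends in the consonant /z/, so [a] is inserted word-finally. /tidoornabderfaz/ → tidoornabderfaza.

tidoornabderfaza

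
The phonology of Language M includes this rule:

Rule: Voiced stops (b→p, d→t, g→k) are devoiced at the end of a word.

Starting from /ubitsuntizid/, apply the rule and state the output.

/d/ is a voiced stop in word-final position, so it devoices to [t].
The other instance of /b/ does not occur in the required environment and remains unchanged.
Surface form: [ubitsuntizit].

ubitsuntizit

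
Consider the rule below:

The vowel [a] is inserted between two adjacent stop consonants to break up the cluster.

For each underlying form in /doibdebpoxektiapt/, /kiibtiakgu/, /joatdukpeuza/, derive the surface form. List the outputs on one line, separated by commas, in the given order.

/doibdebpoxektiapt/: /b/ and /d/ form a stop–stop cluster, so [a] is inserted between them. /b/ and /p/ form a stop–stop cluster, so [a] is inserted between them. /k/ and /t/ form a stop–stop cluster, so [a] is inserted between them. /p/ and /t/ form a stop–stop cluster, so [a] is inserted between them. → [doibadebapoxekatiapat].
/kiibtiakgu/: /b/ and /t/ form a stop–stop cluster, so [a] is inserted between them. /k/ and /g/ form a stop–stop cluster, so [a] is inserted between them. → [kiibatiakagu].
/joatdukpeuza/: /t/ and /d/ form a stop–stop cluster, so [a] is inserted between them. /k/ and /p/ form a stop–stop cluster, so [a] is inserted between them. → [joatadukapeuza].

doibadebapoxekatiapat, kiibatiakagu, joatadukapeuza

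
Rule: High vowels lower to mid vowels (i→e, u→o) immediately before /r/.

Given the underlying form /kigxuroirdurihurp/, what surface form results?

kigxoroerdorihorp

/u/ is a high vowel immediately before /r/, so it lowers to [o].
/i/ is a high vowel immediately before /r/, so it lowers to [e].
/u/ is a high vowel immediately before /r/, so it lowers to [o].
/u/ is a high vowel immediately before /r/, so it lowers to [o].
Surface form: [kigxoroerdorihorp].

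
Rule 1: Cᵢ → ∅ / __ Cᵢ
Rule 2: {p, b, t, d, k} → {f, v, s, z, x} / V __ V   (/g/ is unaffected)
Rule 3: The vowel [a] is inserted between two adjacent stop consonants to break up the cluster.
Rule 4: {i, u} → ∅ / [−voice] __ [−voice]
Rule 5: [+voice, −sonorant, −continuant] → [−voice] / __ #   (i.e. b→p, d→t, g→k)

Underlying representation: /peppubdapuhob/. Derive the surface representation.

Rule 1 (degemination): /pp/ is a geminate; the first /p/ deletes. /peppubdapuhob/ → pepubdapuhob.
Rule 2 (intervocalic spirantization): /p/ is a stop between vowels /e/ and /u/, so it spirantizes to the fricative [f]. /p/ is a stop between vowels /a/ and /u/, so it spirantizes to the fricative [f]. /pepubdapuhob/ → pefubdafuhob.
Rule 3 (stop-cluster a-epenthesis): /b/ and /d/ form a stop–stop cluster, so [a] is inserted between them. /pefubdafuhob/ → pefubadafuhob.
Rule 4 (high vowel syncope): /u/ is a high vowel flanked by voiceless consonants /f/ and /h/, so it deletes. /pefubadafuhob/ → pefubadafhob.
Rule 5 (final devoicing): /b/ is a voiced stop in word-final position, so it devoices to [p]. /pefubadafhob/ → pefubadafhop.

pefubadafhop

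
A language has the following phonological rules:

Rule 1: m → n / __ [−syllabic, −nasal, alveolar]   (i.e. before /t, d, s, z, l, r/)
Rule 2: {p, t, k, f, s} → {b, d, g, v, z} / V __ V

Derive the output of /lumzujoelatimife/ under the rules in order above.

Rule 1 (nasal place assimilation): /m/ precedes the alveolar consonant /z/, so it assimilates in place to [n]. /lumzujoelatimife/ → lunzujoelatimife.
Rule 2 (intervocalic voicing): /t/ is a voiceless obstruent between vowels /a/ and /i/, so it voices to [d]. /f/ is a voiceless obstruent between vowels /i/ and /e/, so it voices to [v]. /lunzujoelatimife/ → lunzujoeladimive.

lunzujoeladimive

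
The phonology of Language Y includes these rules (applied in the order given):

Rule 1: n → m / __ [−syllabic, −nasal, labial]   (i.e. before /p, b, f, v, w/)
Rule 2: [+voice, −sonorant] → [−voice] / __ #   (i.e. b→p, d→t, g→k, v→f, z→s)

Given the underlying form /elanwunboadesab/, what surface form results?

Rule 1 (nasal place assimilation): /n/ precedes the labial consonant /w/, so it assimilates in place to [m]. /n/ precedes the labial consonant /b/, so it assimilates in place to [m]. /elanwunboadesab/ → elamwumboadesab.
Rule 2 (final devoicing): /b/ is a voiced obstruent in word-final position, so it devoices to [p]. /elamwumboadesab/ → elamwumboadesap.

elamwumboadesap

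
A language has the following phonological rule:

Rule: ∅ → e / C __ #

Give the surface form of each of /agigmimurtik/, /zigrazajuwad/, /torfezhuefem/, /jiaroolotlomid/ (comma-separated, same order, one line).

/agigmimurtik/: the form ends in the consonant /k/, so [e] is inserted word-finally. → [agigmimurtike].
/zigrazajuwad/: the form ends in the consonant /d/, so [e] is inserted word-finally. → [zigrazajuwade].
/torfezhuefem/: the form ends in the consonant /m/, so [e] is inserted word-finally. → [torfezhuefeme].
/jiaroolotlomid/: the form ends in the consonant /d/, so [e] is inserted word-finally. → [jiaroolotlomide].

agigmimurtike, zigrazajuwade, torfezhuefeme, jiaroolotlomide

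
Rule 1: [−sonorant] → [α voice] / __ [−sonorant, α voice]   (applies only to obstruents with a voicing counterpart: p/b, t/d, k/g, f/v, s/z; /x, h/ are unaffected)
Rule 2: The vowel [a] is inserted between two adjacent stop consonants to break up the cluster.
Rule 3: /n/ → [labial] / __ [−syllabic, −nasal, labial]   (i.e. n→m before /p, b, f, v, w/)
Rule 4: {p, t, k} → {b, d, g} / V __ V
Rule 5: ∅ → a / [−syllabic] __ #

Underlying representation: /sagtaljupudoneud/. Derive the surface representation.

Rule 1 (regressive voicing assimilation): /g/ precedes the voiceless obstruent /t/, so it devoices to [k] by assimilation. /sagtaljupudoneud/ → saktaljupudoneud.
Rule 2 (stop-cluster a-epenthesis): /k/ and /t/ form a stop–stop cluster, so [a] is inserted between them. /saktaljupudoneud/ → sakataljupudoneud.
Rule 3 (nasal place assimilation): no segment meets the environment; /sakataljupudoneud/ is unchanged.
Rule 4 (intervocalic voicing): /k/ is a voiceless stop between vowels /a/ and /a/, so it voices to [g]. /t/ is a voiceless stop between vowels /a/ and /a/, so it voices to [d]. /p/ is a voiceless stop between vowels /u/ and /u/, so it voices to [b]. /sakataljupudoneud/ → sagadaljubudoneud.
Rule 5 (final a-epenthesis): the form ends in the consonant /d/, so [a] is inserted word-finally. /sagadaljubudoneud/ → sagadaljubudoneuda.

sagadaljubudoneuda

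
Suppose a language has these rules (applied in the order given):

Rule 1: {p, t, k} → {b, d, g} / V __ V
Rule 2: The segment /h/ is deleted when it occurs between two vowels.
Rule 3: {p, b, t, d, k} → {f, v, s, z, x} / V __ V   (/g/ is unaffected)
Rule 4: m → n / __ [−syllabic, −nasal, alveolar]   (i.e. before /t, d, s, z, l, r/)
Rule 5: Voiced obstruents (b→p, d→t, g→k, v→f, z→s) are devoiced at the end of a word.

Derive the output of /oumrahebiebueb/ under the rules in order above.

ounraevievuep

Rule 1 (intervocalic voicing): no segment meets the environment; /oumrahebiebueb/ is unchanged.
Rule 2 (intervocalic h-deletion): /h/ occurs between vowels /a/ and /e/, so it deletes. /oumrahebiebueb/ → oumraebiebueb.
Rule 3 (intervocalic spirantization): /b/ is a stop between vowels /e/ and /i/, so it spirantizes to the fricative [v]. /b/ is a stop between vowels /e/ and /u/, so it spirantizes to the fricative [v]. /oumraebiebueb/ → oumraevievueb.
Rule 4 (nasal place assimilation): /m/ precedes the alveolar consonant /r/, so it assimilates in place to [n]. /oumraevievueb/ → ounraevievueb.
Rule 5 (final devoicing): /b/ is a voiced obstruent in word-final position, so it devoices to [p]. /ounraevievueb/ → ounraevievuep.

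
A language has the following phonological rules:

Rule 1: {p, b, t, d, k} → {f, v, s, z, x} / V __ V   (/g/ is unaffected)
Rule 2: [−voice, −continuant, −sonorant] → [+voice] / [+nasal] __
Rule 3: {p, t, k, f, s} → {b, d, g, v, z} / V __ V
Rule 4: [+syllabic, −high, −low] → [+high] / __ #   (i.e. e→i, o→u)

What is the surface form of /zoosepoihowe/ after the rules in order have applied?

Rule 1 (intervocalic spirantization): /p/ is a stop between vowels /e/ and /o/, so it spirantizes to the fricative [f]. /zoosepoihowe/ → zoosefoihowe.
Rule 2 (post-nasal voicing): no segment meets the environment; /zoosefoihowe/ is unchanged.
Rule 3 (intervocalic voicing): /s/ is a voiceless obstruent between vowels /o/ and /e/, so it voices to [z]. /f/ is a voiceless obstruent between vowels /e/ and /o/, so it voices to [v]. /zoosefoihowe/ → zoozevoihowe.
Rule 4 (final vowel raising): /e/ is a mid vowel in word-final position, so it raises to [i]. /zoozevoihowe/ → zoozevoihowi.

zoozevoihowi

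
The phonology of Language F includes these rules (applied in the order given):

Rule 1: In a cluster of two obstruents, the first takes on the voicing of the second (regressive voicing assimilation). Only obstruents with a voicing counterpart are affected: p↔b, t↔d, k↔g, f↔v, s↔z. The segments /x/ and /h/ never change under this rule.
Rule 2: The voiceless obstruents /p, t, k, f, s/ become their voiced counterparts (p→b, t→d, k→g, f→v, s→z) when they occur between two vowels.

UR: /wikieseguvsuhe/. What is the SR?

wigiezegufsuhe

Rule 1 (regressive voicing assimilation): /v/ precedes the voiceless obstruent /s/, so it devoices to [f] by assimilation. /wikieseguvsuhe/ → wikiesegufsuhe.
Rule 2 (intervocalic voicing): /k/ is a voiceless obstruent between vowels /i/ and /i/, so it voices to [g]. /s/ is a voiceless obstruent between vowels /e/ and /e/, so it voices to [z]. /wikiesegufsuhe/ → wigiezegufsuhe.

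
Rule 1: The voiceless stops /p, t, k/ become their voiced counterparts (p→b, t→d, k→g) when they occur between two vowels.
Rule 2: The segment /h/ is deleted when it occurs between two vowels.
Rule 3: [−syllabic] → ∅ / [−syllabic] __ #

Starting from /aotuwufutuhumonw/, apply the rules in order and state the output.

aoduwufuduumon

Rule 1 (intervocalic voicing): /t/ is a voiceless stop between vowels /o/ and /u/, so it voices to [d]. /t/ is a voiceless stop between vowels /u/ and /u/, so it voices to [d]. /aotuwufutuhumonw/ → aoduwufuduhumonw.
Rule 2 (intervocalic h-deletion): /h/ occurs between vowels /u/ and /u/, so it deletes. /aoduwufuduhumonw/ → aoduwufuduumonw.
Rule 3 (final cluster simplification): /w/ is the second consonant of a word-final cluster /nw/, so it deletes. /aoduwufuduumonw/ → aoduwufuduumon.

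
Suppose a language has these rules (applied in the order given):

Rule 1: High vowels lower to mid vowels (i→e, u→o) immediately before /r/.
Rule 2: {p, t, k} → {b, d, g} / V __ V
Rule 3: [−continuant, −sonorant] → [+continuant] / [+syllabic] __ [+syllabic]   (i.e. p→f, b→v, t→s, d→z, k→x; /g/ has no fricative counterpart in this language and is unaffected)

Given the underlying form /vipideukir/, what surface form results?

Rule 1 (pre-rhotic lowering): /i/ is a high vowel immediately before /r/, so it lowers to [e]. /vipideukir/ → vipideuker.
Rule 2 (intervocalic voicing): /p/ is a voiceless stop between vowels /i/ and /i/, so it voices to [b]. /k/ is a voiceless stop between vowels /u/ and /e/, so it voices to [g]. /vipideuker/ → vibideuger.
Rule 3 (intervocalic spirantization): /b/ is a stop between vowels /i/ and /i/, so it spirantizes to the fricative [v]. /d/ is a stop between vowels /i/ and /e/, so it spirantizes to the fricative [z]. /vibideuger/ → vivizeuger.

vivizeuger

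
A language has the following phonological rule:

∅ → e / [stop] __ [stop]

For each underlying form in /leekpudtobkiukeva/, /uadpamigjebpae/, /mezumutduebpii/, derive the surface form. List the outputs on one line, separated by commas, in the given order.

leekepudetobekiukeva, uadepamigjebepae, mezumuteduebepii

/leekpudtobkiukeva/: /k/ and /p/ form a stop–stop cluster, so [e] is inserted between them. /d/ and /t/ form a stop–stop cluster, so [e] is inserted between them. /b/ and /k/ form a stop–stop cluster, so [e] is inserted between them. → [leekepudetobekiukeva].
/uadpamigjebpae/: /d/ and /p/ form a stop–stop cluster, so [e] is inserted between them. /b/ and /p/ form a stop–stop cluster, so [e] is inserted between them. → [uadepamigjebepae].
/mezumutduebpii/: /t/ and /d/ form a stop–stop cluster, so [e] is inserted between them. /b/ and /p/ form a stop–stop cluster, so [e] is inserted between them. → [mezumuteduebepii].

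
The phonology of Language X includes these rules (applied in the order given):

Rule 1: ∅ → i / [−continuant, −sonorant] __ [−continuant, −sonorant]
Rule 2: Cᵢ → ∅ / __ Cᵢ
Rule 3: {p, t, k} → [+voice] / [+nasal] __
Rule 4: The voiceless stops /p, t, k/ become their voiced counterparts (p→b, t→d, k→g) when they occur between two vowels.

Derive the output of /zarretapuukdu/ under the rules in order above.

Rule 1 (stop-cluster i-epenthesis): /k/ and /d/ form a stop–stop cluster, so [i] is inserted between them. /zarretapuukdu/ → zarretapuukidu.
Rule 2 (degemination): /rr/ is a geminate; the first /r/ deletes. /zarretapuukidu/ → zaretapuukidu.
Rule 3 (post-nasal voicing): no segment meets the environment; /zaretapuukidu/ is unchanged.
Rule 4 (intervocalic voicing): /t/ is a voiceless stop between vowels /e/ and /a/, so it voices to [d]. /p/ is a voiceless stop between vowels /a/ and /u/, so it voices to [b]. /k/ is a voiceless stop between vowels /u/ and /i/, so it voices to [g]. /zaretapuukidu/ → zaredabuugidu.

zaredabuugidu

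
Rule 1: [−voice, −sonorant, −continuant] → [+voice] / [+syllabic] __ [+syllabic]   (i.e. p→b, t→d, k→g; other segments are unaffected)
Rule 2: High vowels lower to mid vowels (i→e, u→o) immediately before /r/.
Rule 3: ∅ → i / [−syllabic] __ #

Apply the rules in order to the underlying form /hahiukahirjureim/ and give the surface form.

Rule 1 (intervocalic voicing): /k/ is a voiceless stop between vowels /u/ and /a/, so it voices to [g]. /hahiukahirjureim/ → hahiugahirjureim.
Rule 2 (pre-rhotic lowering): /i/ is a high vowel immediately before /r/, so it lowers to [e]. /u/ is a high vowel immediately before /r/, so it lowers to [o]. /hahiugahirjureim/ → hahiugaherjoreim.
Rule 3 (final i-epenthesis): the form ends in the consonant /m/, so [i] is inserted word-finally. /hahiugaherjoreim/ → hahiugaherjoreimi.

hahiugaherjoreimi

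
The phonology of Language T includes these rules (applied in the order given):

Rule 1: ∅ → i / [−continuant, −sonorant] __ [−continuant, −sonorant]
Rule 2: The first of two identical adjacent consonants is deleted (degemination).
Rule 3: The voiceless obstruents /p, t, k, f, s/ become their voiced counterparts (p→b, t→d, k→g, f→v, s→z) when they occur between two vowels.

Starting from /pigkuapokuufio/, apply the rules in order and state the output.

pigiguaboguuvio

Rule 1 (stop-cluster i-epenthesis): /g/ and /k/ form a stop–stop cluster, so [i] is inserted between them. /pigkuapokuufio/ → pigikuapokuufio.
Rule 2 (degemination): no segment meets the environment; /pigikuapokuufio/ is unchanged.
Rule 3 (intervocalic voicing): /k/ is a voiceless obstruent between vowels /i/ and /u/, so it voices to [g]. /p/ is a voiceless obstruent between vowels /a/ and /o/, so it voices to [b]. /k/ is a voiceless obstruent between vowels /o/ and /u/, so it voices to [g]. /f/ is a voiceless obstruent between vowels /u/ and /i/, so it voices to [v]. /pigikuapokuufio/ → pigiguaboguuvio.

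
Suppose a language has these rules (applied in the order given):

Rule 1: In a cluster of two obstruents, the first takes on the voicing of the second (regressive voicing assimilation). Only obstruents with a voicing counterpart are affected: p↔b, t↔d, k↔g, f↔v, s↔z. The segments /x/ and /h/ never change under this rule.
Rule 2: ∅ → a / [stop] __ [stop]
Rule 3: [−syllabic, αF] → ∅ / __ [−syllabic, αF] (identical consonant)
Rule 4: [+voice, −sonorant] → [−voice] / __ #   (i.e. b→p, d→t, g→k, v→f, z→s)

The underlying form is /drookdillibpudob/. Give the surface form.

droogadilipapudop

Rule 1 (regressive voicing assimilation): /k/ precedes the voiced obstruent /d/, so it voices to [g] by assimilation. /b/ precedes the voiceless obstruent /p/, so it devoices to [p] by assimilation. /drookdillibpudob/ → droogdillippudob.
Rule 2 (stop-cluster a-epenthesis): /g/ and /d/ form a stop–stop cluster, so [a] is inserted between them. /p/ and /p/ form a stop–stop cluster, so [a] is inserted between them. /droogdillippudob/ → droogadillipapudob.
Rule 3 (degemination): /ll/ is a geminate; the first /l/ deletes. /droogadillipapudob/ → droogadilipapudob.
Rule 4 (final devoicing): /b/ is a voiced obstruent in word-final position, so it devoices to [p]. /droogadilipapudob/ → droogadilipapudop.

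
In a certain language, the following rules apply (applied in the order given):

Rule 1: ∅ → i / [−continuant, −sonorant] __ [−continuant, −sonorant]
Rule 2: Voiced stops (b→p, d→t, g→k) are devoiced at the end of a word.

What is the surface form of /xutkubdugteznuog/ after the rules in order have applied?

Rule 1 (stop-cluster i-epenthesis): /t/ and /k/ form a stop–stop cluster, so [i] is inserted between them. /b/ and /d/ form a stop–stop cluster, so [i] is inserted between them. /g/ and /t/ form a stop–stop cluster, so [i] is inserted between them. /xutkubdugteznuog/ → xutikubidugiteznuog.
Rule 2 (final devoicing): /g/ is a voiced stop in word-final position, so it devoices to [k]. /xutikubidugiteznuog/ → xutikubidugiteznuok.

xutikubidugiteznuok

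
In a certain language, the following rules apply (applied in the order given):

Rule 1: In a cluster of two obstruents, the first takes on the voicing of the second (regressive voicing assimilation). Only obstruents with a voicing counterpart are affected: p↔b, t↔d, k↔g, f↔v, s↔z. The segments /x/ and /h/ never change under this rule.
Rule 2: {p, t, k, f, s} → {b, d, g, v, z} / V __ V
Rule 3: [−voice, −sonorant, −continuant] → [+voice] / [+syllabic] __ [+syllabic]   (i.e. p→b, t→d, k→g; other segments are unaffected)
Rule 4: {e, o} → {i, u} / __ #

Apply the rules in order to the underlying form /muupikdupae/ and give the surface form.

Rule 1 (regressive voicing assimilation): /k/ precedes the voiced obstruent /d/, so it voices to [g] by assimilation. /muupikdupae/ → muupigdupae.
Rule 2 (intervocalic voicing): /p/ is a voiceless obstruent between vowels /u/ and /i/, so it voices to [b]. /p/ is a voiceless obstruent between vowels /u/ and /a/, so it voices to [b]. /muupigdupae/ → muubigdubae.
Rule 3 (intervocalic voicing): no segment meets the environment; /muubigdubae/ is unchanged.
Rule 4 (final vowel raising): /e/ is a mid vowel in word-final position, so it raises to [i]. /muubigdubae/ → muubigdubai.

muubigdubai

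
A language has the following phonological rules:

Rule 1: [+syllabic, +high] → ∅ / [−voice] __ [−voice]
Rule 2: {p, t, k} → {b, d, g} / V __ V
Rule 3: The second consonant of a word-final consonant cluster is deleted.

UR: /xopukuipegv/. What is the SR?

Rule 1 (high vowel syncope): /u/ is a high vowel flanked by voiceless consonants /p/ and /k/, so it deletes. /xopukuipegv/ → xopkuipegv.
Rule 2 (intervocalic voicing): /p/ is a voiceless stop between vowels /i/ and /e/, so it voices to [b]. /xopkuipegv/ → xopkuibegv.
Rule 3 (final cluster simplification): /v/ is the second consonant of a word-final cluster /gv/, so it deletes. /xopkuibegv/ → xopkuibeg.

xopkuibeg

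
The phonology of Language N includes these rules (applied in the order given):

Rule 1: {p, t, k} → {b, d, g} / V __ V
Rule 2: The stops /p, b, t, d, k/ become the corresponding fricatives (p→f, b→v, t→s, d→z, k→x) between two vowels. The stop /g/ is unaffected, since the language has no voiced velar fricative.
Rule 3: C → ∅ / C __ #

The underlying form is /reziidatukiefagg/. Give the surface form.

Rule 1 (intervocalic voicing): /t/ is a voiceless stop between vowels /a/ and /u/, so it voices to [d]. /k/ is a voiceless stop between vowels /u/ and /i/, so it voices to [g]. /reziidatukiefagg/ → reziidadugiefagg.
Rule 2 (intervocalic spirantization): /d/ is a stop between vowels /i/ and /a/, so it spirantizes to the fricative [z]. /d/ is a stop between vowels /a/ and /u/, so it spirantizes to the fricative [z]. /reziidadugiefagg/ → reziizazugiefagg.
Rule 3 (final cluster simplification): /g/ is the second consonant of a word-final cluster /gg/, so it deletes. /reziizazugiefagg/ → reziizazugiefag.

reziizazugiefag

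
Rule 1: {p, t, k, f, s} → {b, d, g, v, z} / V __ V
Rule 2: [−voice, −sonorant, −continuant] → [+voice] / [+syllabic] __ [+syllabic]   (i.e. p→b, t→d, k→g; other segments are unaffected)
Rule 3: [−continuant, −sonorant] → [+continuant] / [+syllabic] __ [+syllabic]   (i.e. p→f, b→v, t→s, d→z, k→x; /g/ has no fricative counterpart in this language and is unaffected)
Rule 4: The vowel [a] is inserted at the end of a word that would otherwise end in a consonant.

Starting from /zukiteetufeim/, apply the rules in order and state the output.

zugizeezuveima

Rule 1 (intervocalic voicing): /k/ is a voiceless obstruent between vowels /u/ and /i/, so it voices to [g]. /t/ is a voiceless obstruent between vowels /i/ and /e/, so it voices to [d]. /t/ is a voiceless obstruent between vowels /e/ and /u/, so it voices to [d]. /f/ is a voiceless obstruent between vowels /u/ and /e/, so it voices to [v]. /zukiteetufeim/ → zugideeduveim.
Rule 2 (intervocalic voicing): no segment meets the environment; /zugideeduveim/ is unchanged.
Rule 3 (intervocalic spirantization): /d/ is a stop between vowels /i/ and /e/, so it spirantizes to the fricative [z]. /d/ is a stop between vowels /e/ and /u/, so it spirantizes to the fricative [z]. /zugideeduveim/ → zugizeezuveim.
Rule 4 (final a-epenthesis): the form ends in the consonant /m/, so [a] is inserted word-finally. /zugizeezuveim/ → zugizeezuveima.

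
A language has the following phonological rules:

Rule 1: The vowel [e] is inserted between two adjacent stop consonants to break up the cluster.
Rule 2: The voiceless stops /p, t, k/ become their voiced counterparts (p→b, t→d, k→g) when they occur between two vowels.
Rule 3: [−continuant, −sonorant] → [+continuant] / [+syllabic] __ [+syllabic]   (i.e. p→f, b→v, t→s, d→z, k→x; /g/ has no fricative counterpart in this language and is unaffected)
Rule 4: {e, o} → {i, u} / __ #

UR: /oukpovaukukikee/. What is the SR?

Rule 1 (stop-cluster e-epenthesis): /k/ and /p/ form a stop–stop cluster, so [e] is inserted between them. /oukpovaukukikee/ → oukepovaukukikee.
Rule 2 (intervocalic voicing): /k/ is a voiceless stop between vowels /u/ and /e/, so it voices to [g]. /p/ is a voiceless stop between vowels /e/ and /o/, so it voices to [b]. /k/ is a voiceless stop between vowels /u/ and /u/, so it voices to [g]. /k/ is a voiceless stop between vowels /u/ and /i/, so it voices to [g]. /k/ is a voiceless stop between vowels /i/ and /e/, so it voices to [g]. /oukepovaukukikee/ → ougebovaugugigee.
Rule 3 (intervocalic spirantization): /b/ is a stop between vowels /e/ and /o/, so it spirantizes to the fricative [v]. /ougebovaugugigee/ → ougevovaugugigee.
Rule 4 (final vowel raising): /e/ is a mid vowel in word-final position, so it raises to [i]. /ougevovaugugigee/ → ougevovaugugigei.

ougevovaugugigei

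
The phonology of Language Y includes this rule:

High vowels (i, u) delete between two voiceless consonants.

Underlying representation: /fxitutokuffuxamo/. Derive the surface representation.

/i/ is a high vowel flanked by voiceless consonants /x/ and /t/, so it deletes.
/u/ is a high vowel flanked by voiceless consonants /t/ and /t/, so it deletes.
/u/ is a high vowel flanked by voiceless consonants /k/ and /f/, so it deletes.
/u/ is a high vowel flanked by voiceless consonants /f/ and /x/, so it deletes.
Surface form: [fxttokffxamo].

fxttokffxamo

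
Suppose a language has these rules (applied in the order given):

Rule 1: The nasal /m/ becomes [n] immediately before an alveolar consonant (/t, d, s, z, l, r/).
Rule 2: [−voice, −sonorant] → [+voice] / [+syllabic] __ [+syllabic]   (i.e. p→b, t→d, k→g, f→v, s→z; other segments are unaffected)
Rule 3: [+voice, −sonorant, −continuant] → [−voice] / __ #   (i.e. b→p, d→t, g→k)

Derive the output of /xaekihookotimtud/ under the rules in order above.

xaegihoogodintut

Rule 1 (nasal place assimilation): /m/ precedes the alveolar consonant /t/, so it assimilates in place to [n]. /xaekihookotimtud/ → xaekihookotintud.
Rule 2 (intervocalic voicing): /k/ is a voiceless obstruent between vowels /e/ and /i/, so it voices to [g]. /k/ is a voiceless obstruent between vowels /o/ and /o/, so it voices to [g]. /t/ is a voiceless obstruent between vowels /o/ and /i/, so it voices to [d]. /xaekihookotintud/ → xaegihoogodintud.
Rule 3 (final devoicing): /d/ is a voiced stop in word-final position, so it devoices to [t]. /xaegihoogodintud/ → xaegihoogodintut.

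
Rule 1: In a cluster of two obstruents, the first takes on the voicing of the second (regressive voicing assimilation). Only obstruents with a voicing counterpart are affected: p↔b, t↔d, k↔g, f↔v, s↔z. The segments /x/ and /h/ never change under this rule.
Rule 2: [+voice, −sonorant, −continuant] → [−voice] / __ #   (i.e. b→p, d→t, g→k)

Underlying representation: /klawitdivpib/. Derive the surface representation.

klawiddifpip

Rule 1 (regressive voicing assimilation): /t/ precedes the voiced obstruent /d/, so it voices to [d] by assimilation. /v/ precedes the voiceless obstruent /p/, so it devoices to [f] by assimilation. /klawitdivpib/ → klawiddifpib.
Rule 2 (final devoicing): /b/ is a voiced stop in word-final position, so it devoices to [p]. /klawiddifpib/ → klawiddifpip.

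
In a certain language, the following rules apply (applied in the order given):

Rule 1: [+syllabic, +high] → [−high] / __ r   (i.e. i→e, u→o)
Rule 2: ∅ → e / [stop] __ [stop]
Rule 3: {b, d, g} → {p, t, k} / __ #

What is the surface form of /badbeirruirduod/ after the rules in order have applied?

Rule 1 (pre-rhotic lowering): /i/ is a high vowel immediately before /r/, so it lowers to [e]. /i/ is a high vowel immediately before /r/, so it lowers to [e]. /badbeirruirduod/ → badbeerruerduod.
Rule 2 (stop-cluster e-epenthesis): /d/ and /b/ form a stop–stop cluster, so [e] is inserted between them. /badbeerruerduod/ → badebeerruerduod.
Rule 3 (final devoicing): /d/ is a voiced stop in word-final position, so it devoices to [t]. /badebeerruerduod/ → badebeerruerduot.

badebeerruerduot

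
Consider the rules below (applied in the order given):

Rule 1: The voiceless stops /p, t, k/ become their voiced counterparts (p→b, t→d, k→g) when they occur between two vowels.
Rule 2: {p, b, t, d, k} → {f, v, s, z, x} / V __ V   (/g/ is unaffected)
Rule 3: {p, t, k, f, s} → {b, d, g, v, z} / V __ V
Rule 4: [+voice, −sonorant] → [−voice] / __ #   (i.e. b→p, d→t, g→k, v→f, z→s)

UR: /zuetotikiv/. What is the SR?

zuezozigif

Rule 1 (intervocalic voicing): /t/ is a voiceless stop between vowels /e/ and /o/, so it voices to [d]. /t/ is a voiceless stop between vowels /o/ and /i/, so it voices to [d]. /k/ is a voiceless stop between vowels /i/ and /i/, so it voices to [g]. /zuetotikiv/ → zuedodigiv.
Rule 2 (intervocalic spirantization): /d/ is a stop between vowels /e/ and /o/, so it spirantizes to the fricative [z]. /d/ is a stop between vowels /o/ and /i/, so it spirantizes to the fricative [z]. /zuedodigiv/ → zuezozigiv.
Rule 3 (intervocalic voicing): no segment meets the environment; /zuezozigiv/ is unchanged.
Rule 4 (final devoicing): /v/ is a voiced obstruent in word-final position, so it devoices to [f]. /zuezozigiv/ → zuezozigif.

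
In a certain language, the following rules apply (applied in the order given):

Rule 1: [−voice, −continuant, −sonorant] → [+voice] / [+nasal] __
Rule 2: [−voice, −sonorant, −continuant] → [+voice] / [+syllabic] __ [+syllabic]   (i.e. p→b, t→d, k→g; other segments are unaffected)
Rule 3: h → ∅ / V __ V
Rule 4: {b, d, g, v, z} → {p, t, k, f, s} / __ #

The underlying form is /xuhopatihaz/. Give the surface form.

Rule 1 (post-nasal voicing): no segment meets the environment; /xuhopatihaz/ is unchanged.
Rule 2 (intervocalic voicing): /p/ is a voiceless stop between vowels /o/ and /a/, so it voices to [b]. /t/ is a voiceless stop between vowels /a/ and /i/, so it voices to [d]. /xuhopatihaz/ → xuhobadihaz.
Rule 3 (intervocalic h-deletion): /h/ occurs between vowels /u/ and /o/, so it deletes. /h/ occurs between vowels /i/ and /a/, so it deletes. /xuhobadihaz/ → xuobadiaz.
Rule 4 (final devoicing): /z/ is a voiced obstruent in word-final position, so it devoices to [s]. /xuobadiaz/ → xuobadias.

xuobadias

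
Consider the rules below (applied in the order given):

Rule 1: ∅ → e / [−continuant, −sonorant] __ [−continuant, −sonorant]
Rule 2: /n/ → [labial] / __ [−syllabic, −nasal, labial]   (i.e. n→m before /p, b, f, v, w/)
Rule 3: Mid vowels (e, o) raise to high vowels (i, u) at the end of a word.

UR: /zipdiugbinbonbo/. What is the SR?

Rule 1 (stop-cluster e-epenthesis): /p/ and /d/ form a stop–stop cluster, so [e] is inserted between them. /g/ and /b/ form a stop–stop cluster, so [e] is inserted between them. /zipdiugbinbonbo/ → zipediugebinbonbo.
Rule 2 (nasal place assimilation): /n/ precedes the labial consonant /b/, so it assimilates in place to [m]. /n/ precedes the labial consonant /b/, so it assimilates in place to [m]. /zipediugebinbonbo/ → zipediugebimbombo.
Rule 3 (final vowel raising): /o/ is a mid vowel in word-final position, so it raises to [u]. /zipediugebimbombo/ → zipediugebimbombu.

zipediugebimbombu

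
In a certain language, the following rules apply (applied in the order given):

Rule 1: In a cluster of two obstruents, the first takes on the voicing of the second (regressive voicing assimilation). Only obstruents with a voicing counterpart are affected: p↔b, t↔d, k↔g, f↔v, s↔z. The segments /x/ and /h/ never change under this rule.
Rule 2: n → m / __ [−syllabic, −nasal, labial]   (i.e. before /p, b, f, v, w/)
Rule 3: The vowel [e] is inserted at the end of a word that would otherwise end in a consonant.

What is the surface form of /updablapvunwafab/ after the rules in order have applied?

Rule 1 (regressive voicing assimilation): /p/ precedes the voiced obstruent /d/, so it voices to [b] by assimilation. /p/ precedes the voiced obstruent /v/, so it voices to [b] by assimilation. /updablapvunwafab/ → ubdablabvunwafab.
Rule 2 (nasal place assimilation): /n/ precedes the labial consonant /w/, so it assimilates in place to [m]. /ubdablabvunwafab/ → ubdablabvumwafab.
Rule 3 (final e-epenthesis): the form ends in the consonant /b/, so [e] is inserted word-finally. /ubdablabvumwafab/ → ubdablabvumwafabe.

ubdablabvumwafabe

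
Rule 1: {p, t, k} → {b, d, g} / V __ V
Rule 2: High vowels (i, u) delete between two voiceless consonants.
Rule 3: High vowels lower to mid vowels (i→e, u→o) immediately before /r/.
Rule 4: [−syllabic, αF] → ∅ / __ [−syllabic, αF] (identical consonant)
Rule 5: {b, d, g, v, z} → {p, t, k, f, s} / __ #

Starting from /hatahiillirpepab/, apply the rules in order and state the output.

Rule 1 (intervocalic voicing): /t/ is a voiceless stop between vowels /a/ and /a/, so it voices to [d]. /p/ is a voiceless stop between vowels /e/ and /a/, so it voices to [b]. /hatahiillirpepab/ → hadahiillirpebab.
Rule 2 (high vowel syncope): no segment meets the environment; /hadahiillirpebab/ is unchanged.
Rule 3 (pre-rhotic lowering): /i/ is a high vowel immediately before /r/, so it lowers to [e]. /hadahiillirpebab/ → hadahiillerpebab.
Rule 4 (degemination): /ll/ is a geminate; the first /l/ deletes. /hadahiillerpebab/ → hadahiilerpebab.
Rule 5 (final devoicing): /b/ is a voiced obstruent in word-final position, so it devoices to [p]. /hadahiilerpebab/ → hadahiilerpebap.

hadahiilerpebap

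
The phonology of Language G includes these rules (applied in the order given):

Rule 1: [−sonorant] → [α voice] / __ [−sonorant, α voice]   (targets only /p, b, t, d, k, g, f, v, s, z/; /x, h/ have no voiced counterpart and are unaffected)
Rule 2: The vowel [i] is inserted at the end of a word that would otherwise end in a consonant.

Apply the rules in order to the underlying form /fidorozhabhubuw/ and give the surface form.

Rule 1 (regressive voicing assimilation): /z/ precedes the voiceless obstruent /h/, so it devoices to [s] by assimilation. /b/ precedes the voiceless obstruent /h/, so it devoices to [p] by assimilation. /fidorozhabhubuw/ → fidoroshaphubuw.
Rule 2 (final i-epenthesis): the form ends in the consonant /w/, so [i] is inserted word-finally. /fidoroshaphubuw/ → fidoroshaphubuwi.

fidoroshaphubuwi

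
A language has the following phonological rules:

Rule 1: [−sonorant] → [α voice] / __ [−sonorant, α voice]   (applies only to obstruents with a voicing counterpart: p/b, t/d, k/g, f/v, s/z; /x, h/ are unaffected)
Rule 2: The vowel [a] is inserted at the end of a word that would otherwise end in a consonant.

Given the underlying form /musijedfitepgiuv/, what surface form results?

Rule 1 (regressive voicing assimilation): /d/ precedes the voiceless obstruent /f/, so it devoices to [t] by assimilation. /p/ precedes the voiced obstruent /g/, so it voices to [b] by assimilation. /musijedfitepgiuv/ → musijetfitebgiuv.
Rule 2 (final a-epenthesis): the form ends in the consonant /v/, so [a] is inserted word-finally. /musijetfitebgiuv/ → musijetfitebgiuva.

musijetfitebgiuva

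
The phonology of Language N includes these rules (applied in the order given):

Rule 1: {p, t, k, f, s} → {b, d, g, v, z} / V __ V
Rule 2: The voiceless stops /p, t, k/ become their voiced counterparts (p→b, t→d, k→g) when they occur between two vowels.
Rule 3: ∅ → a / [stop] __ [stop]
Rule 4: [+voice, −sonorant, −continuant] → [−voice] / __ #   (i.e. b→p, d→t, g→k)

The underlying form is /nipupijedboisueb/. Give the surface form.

nibubijedaboizuep

Rule 1 (intervocalic voicing): /p/ is a voiceless obstruent between vowels /i/ and /u/, so it voices to [b]. /p/ is a voiceless obstruent between vowels /u/ and /i/, so it voices to [b]. /s/ is a voiceless obstruent between vowels /i/ and /u/, so it voices to [z]. /nipupijedboisueb/ → nibubijedboizueb.
Rule 2 (intervocalic voicing): no segment meets the environment; /nibubijedboizueb/ is unchanged.
Rule 3 (stop-cluster a-epenthesis): /d/ and /b/ form a stop–stop cluster, so [a] is inserted between them. /nibubijedboizueb/ → nibubijedaboizueb.
Rule 4 (final devoicing): /b/ is a voiced stop in word-final position, so it devoices to [p]. /nibubijedaboizueb/ → nibubijedaboizuep.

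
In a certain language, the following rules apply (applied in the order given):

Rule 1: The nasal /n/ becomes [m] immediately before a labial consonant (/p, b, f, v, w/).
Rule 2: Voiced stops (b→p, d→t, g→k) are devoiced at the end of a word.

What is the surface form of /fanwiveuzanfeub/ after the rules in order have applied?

famwiveuzamfeup

Rule 1 (nasal place assimilation): /n/ precedes the labial consonant /w/, so it assimilates in place to [m]. /n/ precedes the labial consonant /f/, so it assimilates in place to [m]. /fanwiveuzanfeub/ → famwiveuzamfeub.
Rule 2 (final devoicing): /b/ is a voiced stop in word-final position, so it devoices to [p]. /famwiveuzamfeub/ → famwiveuzamfeup.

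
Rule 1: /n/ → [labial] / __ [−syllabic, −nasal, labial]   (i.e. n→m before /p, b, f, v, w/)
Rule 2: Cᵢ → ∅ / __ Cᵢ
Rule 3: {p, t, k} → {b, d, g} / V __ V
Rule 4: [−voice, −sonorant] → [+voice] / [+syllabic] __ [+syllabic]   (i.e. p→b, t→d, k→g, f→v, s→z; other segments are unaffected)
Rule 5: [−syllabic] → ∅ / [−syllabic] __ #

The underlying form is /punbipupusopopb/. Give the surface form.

pumbibubuzobop

Rule 1 (nasal place assimilation): /n/ precedes the labial consonant /b/, so it assimilates in place to [m]. /punbipupusopopb/ → pumbipupusopopb.
Rule 2 (degemination): no segment meets the environment; /pumbipupusopopb/ is unchanged.
Rule 3 (intervocalic voicing): /p/ is a voiceless stop between vowels /i/ and /u/, so it voices to [b]. /p/ is a voiceless stop between vowels /u/ and /u/, so it voices to [b]. /p/ is a voiceless stop between vowels /o/ and /o/, so it voices to [b]. /pumbipupusopopb/ → pumbibubusobopb.
Rule 4 (intervocalic voicing): /s/ is a voiceless obstruent between vowels /u/ and /o/, so it voices to [z]. /pumbibubusobopb/ → pumbibubuzobopb.
Rule 5 (final cluster simplification): /b/ is the second consonant of a word-final cluster /pb/, so it deletes. /pumbibubuzobopb/ → pumbibubuzobop.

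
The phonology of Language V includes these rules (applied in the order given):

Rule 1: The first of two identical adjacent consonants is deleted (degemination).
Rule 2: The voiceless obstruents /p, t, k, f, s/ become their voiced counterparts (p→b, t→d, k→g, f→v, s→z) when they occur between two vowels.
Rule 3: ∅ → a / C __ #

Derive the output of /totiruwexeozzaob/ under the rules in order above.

Rule 1 (degemination): /zz/ is a geminate; the first /z/ deletes. /totiruwexeozzaob/ → totiruwexeozaob.
Rule 2 (intervocalic voicing): /t/ is a voiceless obstruent between vowels /o/ and /i/, so it voices to [d]. /totiruwexeozaob/ → todiruwexeozaob.
Rule 3 (final a-epenthesis): the form ends in the consonant /b/, so [a] is inserted word-finally. /todiruwexeozaob/ → todiruwexeozaoba.

todiruwexeozaoba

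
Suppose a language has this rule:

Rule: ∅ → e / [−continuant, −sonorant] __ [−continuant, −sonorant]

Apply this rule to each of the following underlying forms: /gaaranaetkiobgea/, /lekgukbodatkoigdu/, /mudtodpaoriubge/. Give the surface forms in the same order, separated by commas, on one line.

/gaaranaetkiobgea/: /t/ and /k/ form a stop–stop cluster, so [e] is inserted between them. /b/ and /g/ form a stop–stop cluster, so [e] is inserted between them. → [gaaranaetekiobegea].
/lekgukbodatkoigdu/: /k/ and /g/ form a stop–stop cluster, so [e] is inserted between them. /k/ and /b/ form a stop–stop cluster, so [e] is inserted between them. /t/ and /k/ form a stop–stop cluster, so [e] is inserted between them. /g/ and /d/ form a stop–stop cluster, so [e] is inserted between them. → [lekegukebodatekoigedu].
/mudtodpaoriubge/: /d/ and /t/ form a stop–stop cluster, so [e] is inserted between them. /d/ and /p/ form a stop–stop cluster, so [e] is inserted between them. /b/ and /g/ form a stop–stop cluster, so [e] is inserted between them. → [mudetodepaoriubege].

gaaranaetekiobegea, lekegukebodatekoigedu, mudetodepaoriubege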